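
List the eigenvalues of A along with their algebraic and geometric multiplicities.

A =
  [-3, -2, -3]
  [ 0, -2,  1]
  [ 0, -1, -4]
λ = -3: alg = 3, geom = 1

Step 1 — factor the characteristic polynomial to read off the algebraic multiplicities:
  χ_A(x) = (x + 3)^3

Step 2 — compute geometric multiplicities via the rank-nullity identity g(λ) = n − rank(A − λI):
  rank(A − (-3)·I) = 2, so dim ker(A − (-3)·I) = n − 2 = 1

Summary:
  λ = -3: algebraic multiplicity = 3, geometric multiplicity = 1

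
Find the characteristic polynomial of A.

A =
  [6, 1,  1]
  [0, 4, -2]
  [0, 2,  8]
x^3 - 18*x^2 + 108*x - 216

Expanding det(x·I − A) (e.g. by cofactor expansion or by noting that A is similar to its Jordan form J, which has the same characteristic polynomial as A) gives
  χ_A(x) = x^3 - 18*x^2 + 108*x - 216
which factors as (x - 6)^3. The eigenvalues (with algebraic multiplicities) are λ = 6 with multiplicity 3.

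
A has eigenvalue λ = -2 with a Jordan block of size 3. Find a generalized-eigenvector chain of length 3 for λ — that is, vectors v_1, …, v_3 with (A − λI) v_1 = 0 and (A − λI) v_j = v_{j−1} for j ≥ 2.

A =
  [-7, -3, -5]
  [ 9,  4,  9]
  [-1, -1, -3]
A Jordan chain for λ = -2 of length 3:
v_1 = (3, 0, -3)ᵀ
v_2 = (-5, 9, -1)ᵀ
v_3 = (1, 0, 0)ᵀ

Let N = A − (-2)·I. We want v_3 with N^3 v_3 = 0 but N^2 v_3 ≠ 0; then v_{j-1} := N · v_j for j = 3, …, 2.

Pick v_3 = (1, 0, 0)ᵀ.
Then v_2 = N · v_3 = (-5, 9, -1)ᵀ.
Then v_1 = N · v_2 = (3, 0, -3)ᵀ.

Sanity check: (A − (-2)·I) v_1 = (0, 0, 0)ᵀ = 0. ✓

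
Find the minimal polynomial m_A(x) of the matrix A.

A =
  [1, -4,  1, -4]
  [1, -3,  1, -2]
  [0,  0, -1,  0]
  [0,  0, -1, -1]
x^3 + 3*x^2 + 3*x + 1

The characteristic polynomial is χ_A(x) = (x + 1)^4, so the eigenvalues are known. The minimal polynomial is
  m_A(x) = Π_λ (x − λ)^{k_λ}
where k_λ is the size of the *largest* Jordan block for λ (equivalently, the smallest k with (A − λI)^k v = 0 for every generalised eigenvector v of λ).

  λ = -1: largest Jordan block has size 3, contributing (x + 1)^3

So m_A(x) = (x + 1)^3 = x^3 + 3*x^2 + 3*x + 1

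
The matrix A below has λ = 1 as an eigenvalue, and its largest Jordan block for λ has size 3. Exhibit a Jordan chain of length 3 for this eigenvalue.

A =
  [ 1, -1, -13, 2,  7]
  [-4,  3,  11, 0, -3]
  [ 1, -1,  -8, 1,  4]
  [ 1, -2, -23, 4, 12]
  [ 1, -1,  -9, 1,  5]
A Jordan chain for λ = 1 of length 3:
v_1 = (-3, 2, -2, -5, -2)ᵀ
v_2 = (-13, 11, -9, -23, -9)ᵀ
v_3 = (0, 0, 1, 0, 0)ᵀ

Let N = A − (1)·I. We want v_3 with N^3 v_3 = 0 but N^2 v_3 ≠ 0; then v_{j-1} := N · v_j for j = 3, …, 2.

Pick v_3 = (0, 0, 1, 0, 0)ᵀ.
Then v_2 = N · v_3 = (-13, 11, -9, -23, -9)ᵀ.
Then v_1 = N · v_2 = (-3, 2, -2, -5, -2)ᵀ.

Sanity check: (A − (1)·I) v_1 = (0, 0, 0, 0, 0)ᵀ = 0. ✓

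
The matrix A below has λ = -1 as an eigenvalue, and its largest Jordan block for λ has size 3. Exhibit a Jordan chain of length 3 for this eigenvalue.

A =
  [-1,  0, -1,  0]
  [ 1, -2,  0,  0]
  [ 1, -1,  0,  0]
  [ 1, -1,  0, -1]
A Jordan chain for λ = -1 of length 3:
v_1 = (-1, -1, 0, -1)ᵀ
v_2 = (0, 1, 1, 1)ᵀ
v_3 = (1, 0, 0, 0)ᵀ

Let N = A − (-1)·I. We want v_3 with N^3 v_3 = 0 but N^2 v_3 ≠ 0; then v_{j-1} := N · v_j for j = 3, …, 2.

Pick v_3 = (1, 0, 0, 0)ᵀ.
Then v_2 = N · v_3 = (0, 1, 1, 1)ᵀ.
Then v_1 = N · v_2 = (-1, -1, 0, -1)ᵀ.

Sanity check: (A − (-1)·I) v_1 = (0, 0, 0, 0)ᵀ = 0. ✓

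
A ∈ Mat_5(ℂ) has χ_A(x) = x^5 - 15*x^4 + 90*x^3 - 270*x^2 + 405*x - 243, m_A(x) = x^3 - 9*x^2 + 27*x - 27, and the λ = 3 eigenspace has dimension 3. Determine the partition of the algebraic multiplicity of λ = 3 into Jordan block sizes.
Block sizes for λ = 3: [3, 1, 1]

Step 1 — from the characteristic polynomial, algebraic multiplicity of λ = 3 is 5. From dim ker(A − (3)·I) = 3, there are exactly 3 Jordan blocks for λ = 3.
Step 2 — from the minimal polynomial, the factor (x − 3)^3 tells us the largest block for λ = 3 has size 3.
Step 3 — with total size 5, 3 blocks, and largest block 3, the block sizes (in nonincreasing order) are [3, 1, 1].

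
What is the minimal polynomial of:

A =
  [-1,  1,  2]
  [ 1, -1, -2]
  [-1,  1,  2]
x^2

The characteristic polynomial is χ_A(x) = x^3, so the eigenvalues are known. The minimal polynomial is
  m_A(x) = Π_λ (x − λ)^{k_λ}
where k_λ is the size of the *largest* Jordan block for λ (equivalently, the smallest k with (A − λI)^k v = 0 for every generalised eigenvector v of λ).

  λ = 0: largest Jordan block has size 2, contributing (x − 0)^2

So m_A(x) = x^2 = x^2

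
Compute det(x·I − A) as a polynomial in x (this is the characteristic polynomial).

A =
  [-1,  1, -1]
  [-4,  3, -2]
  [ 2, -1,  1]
x^3 - 3*x^2 + 3*x - 1

Expanding det(x·I − A) (e.g. by cofactor expansion or by noting that A is similar to its Jordan form J, which has the same characteristic polynomial as A) gives
  χ_A(x) = x^3 - 3*x^2 + 3*x - 1
which factors as (x - 1)^3. The eigenvalues (with algebraic multiplicities) are λ = 1 with multiplicity 3.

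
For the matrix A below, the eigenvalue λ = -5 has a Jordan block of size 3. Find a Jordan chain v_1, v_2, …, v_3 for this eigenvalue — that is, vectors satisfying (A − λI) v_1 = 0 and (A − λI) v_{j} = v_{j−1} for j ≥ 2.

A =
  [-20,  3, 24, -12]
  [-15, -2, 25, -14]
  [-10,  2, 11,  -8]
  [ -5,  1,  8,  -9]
A Jordan chain for λ = -5 of length 3:
v_1 = (3, 3, 2, 1)ᵀ
v_2 = (24, 25, 16, 8)ᵀ
v_3 = (0, 0, 1, 0)ᵀ

Let N = A − (-5)·I. We want v_3 with N^3 v_3 = 0 but N^2 v_3 ≠ 0; then v_{j-1} := N · v_j for j = 3, …, 2.

Pick v_3 = (0, 0, 1, 0)ᵀ.
Then v_2 = N · v_3 = (24, 25, 16, 8)ᵀ.
Then v_1 = N · v_2 = (3, 3, 2, 1)ᵀ.

Sanity check: (A − (-5)·I) v_1 = (0, 0, 0, 0)ᵀ = 0. ✓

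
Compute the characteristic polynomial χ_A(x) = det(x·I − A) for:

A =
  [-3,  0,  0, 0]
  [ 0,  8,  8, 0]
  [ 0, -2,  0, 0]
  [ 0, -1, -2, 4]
x^4 - 9*x^3 + 12*x^2 + 80*x - 192

Expanding det(x·I − A) (e.g. by cofactor expansion or by noting that A is similar to its Jordan form J, which has the same characteristic polynomial as A) gives
  χ_A(x) = x^4 - 9*x^3 + 12*x^2 + 80*x - 192
which factors as (x - 4)^3*(x + 3). The eigenvalues (with algebraic multiplicities) are λ = -3 with multiplicity 1, λ = 4 with multiplicity 3.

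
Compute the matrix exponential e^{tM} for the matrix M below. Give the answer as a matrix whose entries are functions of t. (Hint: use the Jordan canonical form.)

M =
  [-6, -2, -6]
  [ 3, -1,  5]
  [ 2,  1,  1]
e^{tM} =
  [-t^2*exp(-2*t) - 4*t*exp(-2*t) + exp(-2*t), -2*t*exp(-2*t), -2*t^2*exp(-2*t) - 6*t*exp(-2*t)]
  [t^2*exp(-2*t)/2 + 3*t*exp(-2*t), t*exp(-2*t) + exp(-2*t), t^2*exp(-2*t) + 5*t*exp(-2*t)]
  [t^2*exp(-2*t)/2 + 2*t*exp(-2*t), t*exp(-2*t), t^2*exp(-2*t) + 3*t*exp(-2*t) + exp(-2*t)]

Strategy: write M = P · J · P⁻¹ where J is a Jordan canonical form, so e^{tM} = P · e^{tJ} · P⁻¹, and e^{tJ} can be computed block-by-block.

M has Jordan form
J =
  [-2,  1,  0]
  [ 0, -2,  1]
  [ 0,  0, -2]
(up to reordering of blocks).

Per-block formulas:
  For a 3×3 Jordan block J_3(-2): exp(t · J_3(-2)) = e^(-2t)·(I + t·N + (t^2/2)·N^2), where N is the 3×3 nilpotent shift.

After assembling e^{tJ} and conjugating by P, we get:

e^{tM} =
  [-t^2*exp(-2*t) - 4*t*exp(-2*t) + exp(-2*t), -2*t*exp(-2*t), -2*t^2*exp(-2*t) - 6*t*exp(-2*t)]
  [t^2*exp(-2*t)/2 + 3*t*exp(-2*t), t*exp(-2*t) + exp(-2*t), t^2*exp(-2*t) + 5*t*exp(-2*t)]
  [t^2*exp(-2*t)/2 + 2*t*exp(-2*t), t*exp(-2*t), t^2*exp(-2*t) + 3*t*exp(-2*t) + exp(-2*t)]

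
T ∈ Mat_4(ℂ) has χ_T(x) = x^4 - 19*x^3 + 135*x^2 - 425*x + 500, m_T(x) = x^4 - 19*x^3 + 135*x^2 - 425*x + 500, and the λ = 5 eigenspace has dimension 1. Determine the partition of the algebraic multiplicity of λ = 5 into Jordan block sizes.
Block sizes for λ = 5: [3]

Step 1 — from the characteristic polynomial, algebraic multiplicity of λ = 5 is 3. From dim ker(T − (5)·I) = 1, there are exactly 1 Jordan blocks for λ = 5.
Step 2 — from the minimal polynomial, the factor (x − 5)^3 tells us the largest block for λ = 5 has size 3.
Step 3 — with total size 3, 1 blocks, and largest block 3, the block sizes (in nonincreasing order) are [3].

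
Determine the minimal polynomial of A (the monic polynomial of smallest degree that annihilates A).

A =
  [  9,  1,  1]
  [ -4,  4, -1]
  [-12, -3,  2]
x^2 - 10*x + 25

The characteristic polynomial is χ_A(x) = (x - 5)^3, so the eigenvalues are known. The minimal polynomial is
  m_A(x) = Π_λ (x − λ)^{k_λ}
where k_λ is the size of the *largest* Jordan block for λ (equivalently, the smallest k with (A − λI)^k v = 0 for every generalised eigenvector v of λ).

  λ = 5: largest Jordan block has size 2, contributing (x − 5)^2

So m_A(x) = (x - 5)^2 = x^2 - 10*x + 25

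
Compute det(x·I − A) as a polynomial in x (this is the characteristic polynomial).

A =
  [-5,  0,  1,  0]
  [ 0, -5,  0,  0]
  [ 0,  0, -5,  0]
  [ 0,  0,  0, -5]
x^4 + 20*x^3 + 150*x^2 + 500*x + 625

Expanding det(x·I − A) (e.g. by cofactor expansion or by noting that A is similar to its Jordan form J, which has the same characteristic polynomial as A) gives
  χ_A(x) = x^4 + 20*x^3 + 150*x^2 + 500*x + 625
which factors as (x + 5)^4. The eigenvalues (with algebraic multiplicities) are λ = -5 with multiplicity 4.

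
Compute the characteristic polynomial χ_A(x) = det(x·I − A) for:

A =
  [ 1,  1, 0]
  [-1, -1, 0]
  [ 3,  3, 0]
x^3

Expanding det(x·I − A) (e.g. by cofactor expansion or by noting that A is similar to its Jordan form J, which has the same characteristic polynomial as A) gives
  χ_A(x) = x^3
which factors as x^3. The eigenvalues (with algebraic multiplicities) are λ = 0 with multiplicity 3.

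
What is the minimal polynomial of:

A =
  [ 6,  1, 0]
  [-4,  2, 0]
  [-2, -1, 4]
x^2 - 8*x + 16

The characteristic polynomial is χ_A(x) = (x - 4)^3, so the eigenvalues are known. The minimal polynomial is
  m_A(x) = Π_λ (x − λ)^{k_λ}
where k_λ is the size of the *largest* Jordan block for λ (equivalently, the smallest k with (A − λI)^k v = 0 for every generalised eigenvector v of λ).

  λ = 4: largest Jordan block has size 2, contributing (x − 4)^2

So m_A(x) = (x - 4)^2 = x^2 - 8*x + 16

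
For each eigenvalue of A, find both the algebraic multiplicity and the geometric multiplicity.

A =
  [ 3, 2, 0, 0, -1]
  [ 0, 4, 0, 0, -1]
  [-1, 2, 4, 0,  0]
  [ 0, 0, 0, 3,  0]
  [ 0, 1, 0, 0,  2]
λ = 3: alg = 4, geom = 2; λ = 4: alg = 1, geom = 1

Step 1 — factor the characteristic polynomial to read off the algebraic multiplicities:
  χ_A(x) = (x - 4)*(x - 3)^4

Step 2 — compute geometric multiplicities via the rank-nullity identity g(λ) = n − rank(A − λI):
  rank(A − (3)·I) = 3, so dim ker(A − (3)·I) = n − 3 = 2
  rank(A − (4)·I) = 4, so dim ker(A − (4)·I) = n − 4 = 1

Summary:
  λ = 3: algebraic multiplicity = 4, geometric multiplicity = 2
  λ = 4: algebraic multiplicity = 1, geometric multiplicity = 1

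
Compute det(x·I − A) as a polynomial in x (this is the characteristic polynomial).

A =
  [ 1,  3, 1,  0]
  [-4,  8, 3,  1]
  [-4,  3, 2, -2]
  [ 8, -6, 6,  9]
x^4 - 20*x^3 + 150*x^2 - 500*x + 625

Expanding det(x·I − A) (e.g. by cofactor expansion or by noting that A is similar to its Jordan form J, which has the same characteristic polynomial as A) gives
  χ_A(x) = x^4 - 20*x^3 + 150*x^2 - 500*x + 625
which factors as (x - 5)^4. The eigenvalues (with algebraic multiplicities) are λ = 5 with multiplicity 4.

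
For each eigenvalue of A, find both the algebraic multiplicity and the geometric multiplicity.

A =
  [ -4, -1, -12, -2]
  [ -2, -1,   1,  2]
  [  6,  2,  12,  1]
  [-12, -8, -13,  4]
λ = 2: alg = 1, geom = 1; λ = 3: alg = 3, geom = 1

Step 1 — factor the characteristic polynomial to read off the algebraic multiplicities:
  χ_A(x) = (x - 3)^3*(x - 2)

Step 2 — compute geometric multiplicities via the rank-nullity identity g(λ) = n − rank(A − λI):
  rank(A − (2)·I) = 3, so dim ker(A − (2)·I) = n − 3 = 1
  rank(A − (3)·I) = 3, so dim ker(A − (3)·I) = n − 3 = 1

Summary:
  λ = 2: algebraic multiplicity = 1, geometric multiplicity = 1
  λ = 3: algebraic multiplicity = 3, geometric multiplicity = 1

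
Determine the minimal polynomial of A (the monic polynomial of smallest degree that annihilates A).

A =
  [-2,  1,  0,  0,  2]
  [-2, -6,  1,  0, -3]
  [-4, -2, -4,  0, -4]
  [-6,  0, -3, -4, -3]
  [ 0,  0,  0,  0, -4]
x^3 + 12*x^2 + 48*x + 64

The characteristic polynomial is χ_A(x) = (x + 4)^5, so the eigenvalues are known. The minimal polynomial is
  m_A(x) = Π_λ (x − λ)^{k_λ}
where k_λ is the size of the *largest* Jordan block for λ (equivalently, the smallest k with (A − λI)^k v = 0 for every generalised eigenvector v of λ).

  λ = -4: largest Jordan block has size 3, contributing (x + 4)^3

So m_A(x) = (x + 4)^3 = x^3 + 12*x^2 + 48*x + 64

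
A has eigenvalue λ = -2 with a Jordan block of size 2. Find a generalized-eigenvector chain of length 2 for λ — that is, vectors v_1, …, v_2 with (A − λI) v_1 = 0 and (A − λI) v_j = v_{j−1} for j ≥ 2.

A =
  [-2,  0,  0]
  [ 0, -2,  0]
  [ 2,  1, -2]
A Jordan chain for λ = -2 of length 2:
v_1 = (0, 0, 2)ᵀ
v_2 = (1, 0, 0)ᵀ

Let N = A − (-2)·I. We want v_2 with N^2 v_2 = 0 but N^1 v_2 ≠ 0; then v_{j-1} := N · v_j for j = 2, …, 2.

Pick v_2 = (1, 0, 0)ᵀ.
Then v_1 = N · v_2 = (0, 0, 2)ᵀ.

Sanity check: (A − (-2)·I) v_1 = (0, 0, 0)ᵀ = 0. ✓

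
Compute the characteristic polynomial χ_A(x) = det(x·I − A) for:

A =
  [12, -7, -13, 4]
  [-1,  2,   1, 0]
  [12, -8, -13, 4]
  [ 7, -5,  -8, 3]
x^4 - 4*x^3 + 6*x^2 - 4*x + 1

Expanding det(x·I − A) (e.g. by cofactor expansion or by noting that A is similar to its Jordan form J, which has the same characteristic polynomial as A) gives
  χ_A(x) = x^4 - 4*x^3 + 6*x^2 - 4*x + 1
which factors as (x - 1)^4. The eigenvalues (with algebraic multiplicities) are λ = 1 with multiplicity 4.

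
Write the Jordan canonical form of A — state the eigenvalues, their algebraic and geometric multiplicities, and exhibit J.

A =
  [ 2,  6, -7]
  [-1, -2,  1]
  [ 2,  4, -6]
J_3(-2)

The characteristic polynomial is
  det(x·I − A) = x^3 + 6*x^2 + 12*x + 8 = (x + 2)^3

Eigenvalues and multiplicities (the geometric multiplicity of λ is n − rank(A − λI), which equals the number of Jordan blocks for λ):
  λ = -2: algebraic multiplicity = 3, geometric multiplicity = 1

Determining the block sizes for each eigenvalue:
  λ = -2: one block (gm = 1), so the single block has size am = 3 → block sizes [3]

Assembling the blocks gives a Jordan form
J =
  [-2,  1,  0]
  [ 0, -2,  1]
  [ 0,  0, -2]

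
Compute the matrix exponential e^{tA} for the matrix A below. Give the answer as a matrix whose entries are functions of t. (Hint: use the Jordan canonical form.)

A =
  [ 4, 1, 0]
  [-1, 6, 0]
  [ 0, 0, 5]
e^{tA} =
  [-t*exp(5*t) + exp(5*t), t*exp(5*t), 0]
  [-t*exp(5*t), t*exp(5*t) + exp(5*t), 0]
  [0, 0, exp(5*t)]

Strategy: write A = P · J · P⁻¹ where J is a Jordan canonical form, so e^{tA} = P · e^{tJ} · P⁻¹, and e^{tJ} can be computed block-by-block.

A has Jordan form
J =
  [5, 1, 0]
  [0, 5, 0]
  [0, 0, 5]
(up to reordering of blocks).

Per-block formulas:
  For a 1×1 block at λ = 5: exp(t · [5]) = [e^(5t)].
  For a 2×2 Jordan block J_2(5): exp(t · J_2(5)) = e^(5t)·(I + t·N), where N is the 2×2 nilpotent shift.

After assembling e^{tJ} and conjugating by P, we get:

e^{tA} =
  [-t*exp(5*t) + exp(5*t), t*exp(5*t), 0]
  [-t*exp(5*t), t*exp(5*t) + exp(5*t), 0]
  [0, 0, exp(5*t)]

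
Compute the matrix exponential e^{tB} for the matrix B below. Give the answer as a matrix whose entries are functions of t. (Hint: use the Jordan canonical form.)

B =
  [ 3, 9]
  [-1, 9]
e^{tB} =
  [-3*t*exp(6*t) + exp(6*t), 9*t*exp(6*t)]
  [-t*exp(6*t), 3*t*exp(6*t) + exp(6*t)]

Strategy: write B = P · J · P⁻¹ where J is a Jordan canonical form, so e^{tB} = P · e^{tJ} · P⁻¹, and e^{tJ} can be computed block-by-block.

B has Jordan form
J =
  [6, 1]
  [0, 6]
(up to reordering of blocks).

Per-block formulas:
  For a 2×2 Jordan block J_2(6): exp(t · J_2(6)) = e^(6t)·(I + t·N), where N is the 2×2 nilpotent shift.

After assembling e^{tJ} and conjugating by P, we get:

e^{tB} =
  [-3*t*exp(6*t) + exp(6*t), 9*t*exp(6*t)]
  [-t*exp(6*t), 3*t*exp(6*t) + exp(6*t)]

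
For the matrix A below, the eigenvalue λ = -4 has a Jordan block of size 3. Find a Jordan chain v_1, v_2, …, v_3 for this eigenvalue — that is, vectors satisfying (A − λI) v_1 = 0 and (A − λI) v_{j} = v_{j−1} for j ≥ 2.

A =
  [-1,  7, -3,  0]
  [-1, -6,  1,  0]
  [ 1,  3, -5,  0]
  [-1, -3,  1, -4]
A Jordan chain for λ = -4 of length 3:
v_1 = (-1, 0, -1, 1)ᵀ
v_2 = (3, -1, 1, -1)ᵀ
v_3 = (1, 0, 0, 0)ᵀ

Let N = A − (-4)·I. We want v_3 with N^3 v_3 = 0 but N^2 v_3 ≠ 0; then v_{j-1} := N · v_j for j = 3, …, 2.

Pick v_3 = (1, 0, 0, 0)ᵀ.
Then v_2 = N · v_3 = (3, -1, 1, -1)ᵀ.
Then v_1 = N · v_2 = (-1, 0, -1, 1)ᵀ.

Sanity check: (A − (-4)·I) v_1 = (0, 0, 0, 0)ᵀ = 0. ✓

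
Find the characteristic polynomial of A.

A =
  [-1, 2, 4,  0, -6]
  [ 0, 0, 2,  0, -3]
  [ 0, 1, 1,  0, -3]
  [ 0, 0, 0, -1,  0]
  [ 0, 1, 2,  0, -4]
x^5 + 5*x^4 + 10*x^3 + 10*x^2 + 5*x + 1

Expanding det(x·I − A) (e.g. by cofactor expansion or by noting that A is similar to its Jordan form J, which has the same characteristic polynomial as A) gives
  χ_A(x) = x^5 + 5*x^4 + 10*x^3 + 10*x^2 + 5*x + 1
which factors as (x + 1)^5. The eigenvalues (with algebraic multiplicities) are λ = -1 with multiplicity 5.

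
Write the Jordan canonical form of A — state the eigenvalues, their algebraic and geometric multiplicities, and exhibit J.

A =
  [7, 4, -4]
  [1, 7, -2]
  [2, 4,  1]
J_2(5) ⊕ J_1(5)

The characteristic polynomial is
  det(x·I − A) = x^3 - 15*x^2 + 75*x - 125 = (x - 5)^3

Eigenvalues and multiplicities (the geometric multiplicity of λ is n − rank(A − λI), which equals the number of Jordan blocks for λ):
  λ = 5: algebraic multiplicity = 3, geometric multiplicity = 2

Determining the block sizes for each eigenvalue:
  λ = 5: 2 blocks summing to 3 forces exactly one block of size 2 and the rest size 1 → block sizes [2, 1]

Assembling the blocks gives a Jordan form
J =
  [5, 1, 0]
  [0, 5, 0]
  [0, 0, 5]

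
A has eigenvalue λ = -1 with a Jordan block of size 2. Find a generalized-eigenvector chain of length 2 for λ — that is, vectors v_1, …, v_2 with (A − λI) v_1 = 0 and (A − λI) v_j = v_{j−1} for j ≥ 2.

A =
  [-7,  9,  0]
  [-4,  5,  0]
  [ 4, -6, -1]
A Jordan chain for λ = -1 of length 2:
v_1 = (-6, -4, 4)ᵀ
v_2 = (1, 0, 0)ᵀ

Let N = A − (-1)·I. We want v_2 with N^2 v_2 = 0 but N^1 v_2 ≠ 0; then v_{j-1} := N · v_j for j = 2, …, 2.

Pick v_2 = (1, 0, 0)ᵀ.
Then v_1 = N · v_2 = (-6, -4, 4)ᵀ.

Sanity check: (A − (-1)·I) v_1 = (0, 0, 0)ᵀ = 0. ✓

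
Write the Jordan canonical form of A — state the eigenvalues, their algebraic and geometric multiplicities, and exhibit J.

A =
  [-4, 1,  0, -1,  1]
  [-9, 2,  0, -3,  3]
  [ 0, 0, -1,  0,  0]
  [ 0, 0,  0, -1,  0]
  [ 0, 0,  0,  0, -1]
J_2(-1) ⊕ J_1(-1) ⊕ J_1(-1) ⊕ J_1(-1)

The characteristic polynomial is
  det(x·I − A) = x^5 + 5*x^4 + 10*x^3 + 10*x^2 + 5*x + 1 = (x + 1)^5

Eigenvalues and multiplicities (the geometric multiplicity of λ is n − rank(A − λI), which equals the number of Jordan blocks for λ):
  λ = -1: algebraic multiplicity = 5, geometric multiplicity = 4

Determining the block sizes for each eigenvalue:
  λ = -1: 4 blocks summing to 5 forces exactly one block of size 2 and the rest size 1 → block sizes [2, 1, 1, 1]

Assembling the blocks gives a Jordan form
J =
  [-1,  1,  0,  0,  0]
  [ 0, -1,  0,  0,  0]
  [ 0,  0, -1,  0,  0]
  [ 0,  0,  0, -1,  0]
  [ 0,  0,  0,  0, -1]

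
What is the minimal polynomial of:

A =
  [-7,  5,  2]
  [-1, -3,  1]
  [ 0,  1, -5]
x^3 + 15*x^2 + 75*x + 125

The characteristic polynomial is χ_A(x) = (x + 5)^3, so the eigenvalues are known. The minimal polynomial is
  m_A(x) = Π_λ (x − λ)^{k_λ}
where k_λ is the size of the *largest* Jordan block for λ (equivalently, the smallest k with (A − λI)^k v = 0 for every generalised eigenvector v of λ).

  λ = -5: largest Jordan block has size 3, contributing (x + 5)^3

So m_A(x) = (x + 5)^3 = x^3 + 15*x^2 + 75*x + 125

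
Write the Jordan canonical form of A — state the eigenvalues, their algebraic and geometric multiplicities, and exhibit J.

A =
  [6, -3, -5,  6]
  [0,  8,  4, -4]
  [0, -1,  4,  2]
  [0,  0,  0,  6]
J_3(6) ⊕ J_1(6)

The characteristic polynomial is
  det(x·I − A) = x^4 - 24*x^3 + 216*x^2 - 864*x + 1296 = (x - 6)^4

Eigenvalues and multiplicities (the geometric multiplicity of λ is n − rank(A − λI), which equals the number of Jordan blocks for λ):
  λ = 6: algebraic multiplicity = 4, geometric multiplicity = 2

Determining the block sizes for each eigenvalue:
  λ = 6: with am = 4 and gm = 2, the partition is not yet determined (e.g. several partitions of 4 into 2 parts exist). Let N = A − (6)·I. Computing rank(N^1) = 2, rank(N^2) = 1, rank(N^3) = 0; the number of blocks of size ≥ j is rank(N^{j−1}) − rank(N^j), giving [2, 1, 1]. So we have 1 block(s) of size 3, 1 block(s) of size 1 → block sizes [3, 1]

Assembling the blocks gives a Jordan form
J =
  [6, 1, 0, 0]
  [0, 6, 1, 0]
  [0, 0, 6, 0]
  [0, 0, 0, 6]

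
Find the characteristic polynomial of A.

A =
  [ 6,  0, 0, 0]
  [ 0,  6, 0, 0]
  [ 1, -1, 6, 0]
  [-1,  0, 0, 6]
x^4 - 24*x^3 + 216*x^2 - 864*x + 1296

Expanding det(x·I − A) (e.g. by cofactor expansion or by noting that A is similar to its Jordan form J, which has the same characteristic polynomial as A) gives
  χ_A(x) = x^4 - 24*x^3 + 216*x^2 - 864*x + 1296
which factors as (x - 6)^4. The eigenvalues (with algebraic multiplicities) are λ = 6 with multiplicity 4.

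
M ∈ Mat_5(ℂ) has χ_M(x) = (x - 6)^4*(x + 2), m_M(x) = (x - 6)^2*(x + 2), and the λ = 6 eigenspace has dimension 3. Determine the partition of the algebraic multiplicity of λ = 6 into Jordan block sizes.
Block sizes for λ = 6: [2, 1, 1]

Step 1 — from the characteristic polynomial, algebraic multiplicity of λ = 6 is 4. From dim ker(M − (6)·I) = 3, there are exactly 3 Jordan blocks for λ = 6.
Step 2 — from the minimal polynomial, the factor (x − 6)^2 tells us the largest block for λ = 6 has size 2.
Step 3 — with total size 4, 3 blocks, and largest block 2, the block sizes (in nonincreasing order) are [2, 1, 1].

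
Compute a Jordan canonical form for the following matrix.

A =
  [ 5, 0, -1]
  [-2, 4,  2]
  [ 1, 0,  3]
J_2(4) ⊕ J_1(4)

The characteristic polynomial is
  det(x·I − A) = x^3 - 12*x^2 + 48*x - 64 = (x - 4)^3

Eigenvalues and multiplicities (the geometric multiplicity of λ is n − rank(A − λI), which equals the number of Jordan blocks for λ):
  λ = 4: algebraic multiplicity = 3, geometric multiplicity = 2

Determining the block sizes for each eigenvalue:
  λ = 4: 2 blocks summing to 3 forces exactly one block of size 2 and the rest size 1 → block sizes [2, 1]

Assembling the blocks gives a Jordan form
J =
  [4, 1, 0]
  [0, 4, 0]
  [0, 0, 4]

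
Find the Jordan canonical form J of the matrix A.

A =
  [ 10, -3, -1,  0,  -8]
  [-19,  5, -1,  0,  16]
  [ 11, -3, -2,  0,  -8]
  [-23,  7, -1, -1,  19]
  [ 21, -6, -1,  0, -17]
J_3(-1) ⊕ J_2(-1)

The characteristic polynomial is
  det(x·I − A) = x^5 + 5*x^4 + 10*x^3 + 10*x^2 + 5*x + 1 = (x + 1)^5

Eigenvalues and multiplicities (the geometric multiplicity of λ is n − rank(A − λI), which equals the number of Jordan blocks for λ):
  λ = -1: algebraic multiplicity = 5, geometric multiplicity = 2

Determining the block sizes for each eigenvalue:
  λ = -1: with am = 5 and gm = 2, the partition is not yet determined (e.g. several partitions of 5 into 2 parts exist). Let N = A − (-1)·I. Computing rank(N^1) = 3, rank(N^2) = 1, rank(N^3) = 0; the number of blocks of size ≥ j is rank(N^{j−1}) − rank(N^j), giving [2, 2, 1]. So we have 1 block(s) of size 3, 1 block(s) of size 2 → block sizes [3, 2]

Assembling the blocks gives a Jordan form
J =
  [-1,  1,  0,  0,  0]
  [ 0, -1,  1,  0,  0]
  [ 0,  0, -1,  0,  0]
  [ 0,  0,  0, -1,  1]
  [ 0,  0,  0,  0, -1]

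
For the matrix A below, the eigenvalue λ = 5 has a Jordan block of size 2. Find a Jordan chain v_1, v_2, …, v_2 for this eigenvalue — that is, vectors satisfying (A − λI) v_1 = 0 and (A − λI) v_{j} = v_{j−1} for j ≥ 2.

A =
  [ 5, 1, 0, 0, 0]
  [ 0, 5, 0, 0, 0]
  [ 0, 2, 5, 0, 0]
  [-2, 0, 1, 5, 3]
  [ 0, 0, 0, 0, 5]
A Jordan chain for λ = 5 of length 2:
v_1 = (0, 0, 0, -2, 0)ᵀ
v_2 = (1, 0, 0, 0, 0)ᵀ

Let N = A − (5)·I. We want v_2 with N^2 v_2 = 0 but N^1 v_2 ≠ 0; then v_{j-1} := N · v_j for j = 2, …, 2.

Pick v_2 = (1, 0, 0, 0, 0)ᵀ.
Then v_1 = N · v_2 = (0, 0, 0, -2, 0)ᵀ.

Sanity check: (A − (5)·I) v_1 = (0, 0, 0, 0, 0)ᵀ = 0. ✓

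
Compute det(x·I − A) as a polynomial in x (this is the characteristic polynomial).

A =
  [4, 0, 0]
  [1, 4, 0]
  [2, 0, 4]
x^3 - 12*x^2 + 48*x - 64

Expanding det(x·I − A) (e.g. by cofactor expansion or by noting that A is similar to its Jordan form J, which has the same characteristic polynomial as A) gives
  χ_A(x) = x^3 - 12*x^2 + 48*x - 64
which factors as (x - 4)^3. The eigenvalues (with algebraic multiplicities) are λ = 4 with multiplicity 3.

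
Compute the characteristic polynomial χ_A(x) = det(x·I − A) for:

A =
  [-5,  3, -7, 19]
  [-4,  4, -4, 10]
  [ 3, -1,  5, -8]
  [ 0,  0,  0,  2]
x^4 - 6*x^3 + 12*x^2 - 8*x

Expanding det(x·I − A) (e.g. by cofactor expansion or by noting that A is similar to its Jordan form J, which has the same characteristic polynomial as A) gives
  χ_A(x) = x^4 - 6*x^3 + 12*x^2 - 8*x
which factors as x*(x - 2)^3. The eigenvalues (with algebraic multiplicities) are λ = 0 with multiplicity 1, λ = 2 with multiplicity 3.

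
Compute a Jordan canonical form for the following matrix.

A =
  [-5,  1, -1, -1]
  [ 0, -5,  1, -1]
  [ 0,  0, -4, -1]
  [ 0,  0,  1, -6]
J_3(-5) ⊕ J_1(-5)

The characteristic polynomial is
  det(x·I − A) = x^4 + 20*x^3 + 150*x^2 + 500*x + 625 = (x + 5)^4

Eigenvalues and multiplicities (the geometric multiplicity of λ is n − rank(A − λI), which equals the number of Jordan blocks for λ):
  λ = -5: algebraic multiplicity = 4, geometric multiplicity = 2

Determining the block sizes for each eigenvalue:
  λ = -5: with am = 4 and gm = 2, the partition is not yet determined (e.g. several partitions of 4 into 2 parts exist). Let N = A − (-5)·I. Computing rank(N^1) = 2, rank(N^2) = 1, rank(N^3) = 0; the number of blocks of size ≥ j is rank(N^{j−1}) − rank(N^j), giving [2, 1, 1]. So we have 1 block(s) of size 3, 1 block(s) of size 1 → block sizes [3, 1]

Assembling the blocks gives a Jordan form
J =
  [-5,  1,  0,  0]
  [ 0, -5,  1,  0]
  [ 0,  0, -5,  0]
  [ 0,  0,  0, -5]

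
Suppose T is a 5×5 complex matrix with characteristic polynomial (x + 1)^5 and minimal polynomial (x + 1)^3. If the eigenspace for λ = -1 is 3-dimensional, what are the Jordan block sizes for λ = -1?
Block sizes for λ = -1: [3, 1, 1]

Step 1 — from the characteristic polynomial, algebraic multiplicity of λ = -1 is 5. From dim ker(T − (-1)·I) = 3, there are exactly 3 Jordan blocks for λ = -1.
Step 2 — from the minimal polynomial, the factor (x + 1)^3 tells us the largest block for λ = -1 has size 3.
Step 3 — with total size 5, 3 blocks, and largest block 3, the block sizes (in nonincreasing order) are [3, 1, 1].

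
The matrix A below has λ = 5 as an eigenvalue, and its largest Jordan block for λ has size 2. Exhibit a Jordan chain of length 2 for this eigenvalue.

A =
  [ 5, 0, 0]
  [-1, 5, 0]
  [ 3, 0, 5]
A Jordan chain for λ = 5 of length 2:
v_1 = (0, -1, 3)ᵀ
v_2 = (1, 0, 0)ᵀ

Let N = A − (5)·I. We want v_2 with N^2 v_2 = 0 but N^1 v_2 ≠ 0; then v_{j-1} := N · v_j for j = 2, …, 2.

Pick v_2 = (1, 0, 0)ᵀ.
Then v_1 = N · v_2 = (0, -1, 3)ᵀ.

Sanity check: (A − (5)·I) v_1 = (0, 0, 0)ᵀ = 0. ✓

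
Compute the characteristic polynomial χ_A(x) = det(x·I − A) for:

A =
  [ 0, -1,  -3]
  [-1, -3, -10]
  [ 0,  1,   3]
x^3

Expanding det(x·I − A) (e.g. by cofactor expansion or by noting that A is similar to its Jordan form J, which has the same characteristic polynomial as A) gives
  χ_A(x) = x^3
which factors as x^3. The eigenvalues (with algebraic multiplicities) are λ = 0 with multiplicity 3.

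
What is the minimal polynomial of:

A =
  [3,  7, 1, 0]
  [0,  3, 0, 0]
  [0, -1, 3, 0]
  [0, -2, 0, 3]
x^3 - 9*x^2 + 27*x - 27

The characteristic polynomial is χ_A(x) = (x - 3)^4, so the eigenvalues are known. The minimal polynomial is
  m_A(x) = Π_λ (x − λ)^{k_λ}
where k_λ is the size of the *largest* Jordan block for λ (equivalently, the smallest k with (A − λI)^k v = 0 for every generalised eigenvector v of λ).

  λ = 3: largest Jordan block has size 3, contributing (x − 3)^3

So m_A(x) = (x - 3)^3 = x^3 - 9*x^2 + 27*x - 27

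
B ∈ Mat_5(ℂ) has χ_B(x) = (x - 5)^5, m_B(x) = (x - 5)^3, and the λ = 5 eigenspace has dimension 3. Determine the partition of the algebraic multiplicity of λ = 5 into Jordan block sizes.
Block sizes for λ = 5: [3, 1, 1]

Step 1 — from the characteristic polynomial, algebraic multiplicity of λ = 5 is 5. From dim ker(B − (5)·I) = 3, there are exactly 3 Jordan blocks for λ = 5.
Step 2 — from the minimal polynomial, the factor (x − 5)^3 tells us the largest block for λ = 5 has size 3.
Step 3 — with total size 5, 3 blocks, and largest block 3, the block sizes (in nonincreasing order) are [3, 1, 1].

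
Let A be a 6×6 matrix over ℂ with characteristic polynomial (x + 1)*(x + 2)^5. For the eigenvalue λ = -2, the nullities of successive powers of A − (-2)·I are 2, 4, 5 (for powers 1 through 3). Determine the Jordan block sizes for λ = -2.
Block sizes for λ = -2: [3, 2]

From the dimensions of kernels of powers, the number of Jordan blocks of size at least j is d_j − d_{j−1} where d_j = dim ker(N^j) (with d_0 = 0). Computing the differences gives [2, 2, 1].
The number of blocks of size exactly k is (#blocks of size ≥ k) − (#blocks of size ≥ k + 1), so the partition is: 1 block(s) of size 2, 1 block(s) of size 3.
In nonincreasing order the block sizes are [3, 2].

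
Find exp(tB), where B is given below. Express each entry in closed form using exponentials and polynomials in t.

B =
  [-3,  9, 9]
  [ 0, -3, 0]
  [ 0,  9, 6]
e^{tB} =
  [exp(-3*t), exp(6*t) - exp(-3*t), exp(6*t) - exp(-3*t)]
  [0, exp(-3*t), 0]
  [0, exp(6*t) - exp(-3*t), exp(6*t)]

Strategy: write B = P · J · P⁻¹ where J is a Jordan canonical form, so e^{tB} = P · e^{tJ} · P⁻¹, and e^{tJ} can be computed block-by-block.

B has Jordan form
J =
  [-3,  0, 0]
  [ 0, -3, 0]
  [ 0,  0, 6]
(up to reordering of blocks).

Per-block formulas:
  For a 1×1 block at λ = 6: exp(t · [6]) = [e^(6t)].
  For a 1×1 block at λ = -3: exp(t · [-3]) = [e^(-3t)].

After assembling e^{tJ} and conjugating by P, we get:

e^{tB} =
  [exp(-3*t), exp(6*t) - exp(-3*t), exp(6*t) - exp(-3*t)]
  [0, exp(-3*t), 0]
  [0, exp(6*t) - exp(-3*t), exp(6*t)]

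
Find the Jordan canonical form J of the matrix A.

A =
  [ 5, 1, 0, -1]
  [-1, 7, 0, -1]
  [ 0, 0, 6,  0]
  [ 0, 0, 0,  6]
J_2(6) ⊕ J_1(6) ⊕ J_1(6)

The characteristic polynomial is
  det(x·I − A) = x^4 - 24*x^3 + 216*x^2 - 864*x + 1296 = (x - 6)^4

Eigenvalues and multiplicities (the geometric multiplicity of λ is n − rank(A − λI), which equals the number of Jordan blocks for λ):
  λ = 6: algebraic multiplicity = 4, geometric multiplicity = 3

Determining the block sizes for each eigenvalue:
  λ = 6: 3 blocks summing to 4 forces exactly one block of size 2 and the rest size 1 → block sizes [2, 1, 1]

Assembling the blocks gives a Jordan form
J =
  [6, 1, 0, 0]
  [0, 6, 0, 0]
  [0, 0, 6, 0]
  [0, 0, 0, 6]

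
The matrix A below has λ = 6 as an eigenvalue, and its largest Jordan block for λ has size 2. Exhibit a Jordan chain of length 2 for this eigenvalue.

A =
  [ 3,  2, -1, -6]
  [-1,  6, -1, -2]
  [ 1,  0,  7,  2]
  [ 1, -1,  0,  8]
A Jordan chain for λ = 6 of length 2:
v_1 = (-3, -1, 1, 1)ᵀ
v_2 = (1, 0, 0, 0)ᵀ

Let N = A − (6)·I. We want v_2 with N^2 v_2 = 0 but N^1 v_2 ≠ 0; then v_{j-1} := N · v_j for j = 2, …, 2.

Pick v_2 = (1, 0, 0, 0)ᵀ.
Then v_1 = N · v_2 = (-3, -1, 1, 1)ᵀ.

Sanity check: (A − (6)·I) v_1 = (0, 0, 0, 0)ᵀ = 0. ✓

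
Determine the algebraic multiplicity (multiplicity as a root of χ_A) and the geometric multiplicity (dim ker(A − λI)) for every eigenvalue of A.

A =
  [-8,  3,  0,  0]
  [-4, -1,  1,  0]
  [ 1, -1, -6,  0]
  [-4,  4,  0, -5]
λ = -5: alg = 4, geom = 2

Step 1 — factor the characteristic polynomial to read off the algebraic multiplicities:
  χ_A(x) = (x + 5)^4

Step 2 — compute geometric multiplicities via the rank-nullity identity g(λ) = n − rank(A − λI):
  rank(A − (-5)·I) = 2, so dim ker(A − (-5)·I) = n − 2 = 2

Summary:
  λ = -5: algebraic multiplicity = 4, geometric multiplicity = 2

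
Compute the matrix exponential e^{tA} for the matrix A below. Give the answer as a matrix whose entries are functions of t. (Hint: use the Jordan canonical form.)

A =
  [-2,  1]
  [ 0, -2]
e^{tA} =
  [exp(-2*t), t*exp(-2*t)]
  [0, exp(-2*t)]

Strategy: write A = P · J · P⁻¹ where J is a Jordan canonical form, so e^{tA} = P · e^{tJ} · P⁻¹, and e^{tJ} can be computed block-by-block.

A has Jordan form
J =
  [-2,  1]
  [ 0, -2]
(up to reordering of blocks).

Per-block formulas:
  For a 2×2 Jordan block J_2(-2): exp(t · J_2(-2)) = e^(-2t)·(I + t·N), where N is the 2×2 nilpotent shift.

After assembling e^{tJ} and conjugating by P, we get:

e^{tA} =
  [exp(-2*t), t*exp(-2*t)]
  [0, exp(-2*t)]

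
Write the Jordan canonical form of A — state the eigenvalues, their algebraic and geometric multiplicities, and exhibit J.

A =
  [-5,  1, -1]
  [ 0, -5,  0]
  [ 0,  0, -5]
J_2(-5) ⊕ J_1(-5)

The characteristic polynomial is
  det(x·I − A) = x^3 + 15*x^2 + 75*x + 125 = (x + 5)^3

Eigenvalues and multiplicities (the geometric multiplicity of λ is n − rank(A − λI), which equals the number of Jordan blocks for λ):
  λ = -5: algebraic multiplicity = 3, geometric multiplicity = 2

Determining the block sizes for each eigenvalue:
  λ = -5: 2 blocks summing to 3 forces exactly one block of size 2 and the rest size 1 → block sizes [2, 1]

Assembling the blocks gives a Jordan form
J =
  [-5,  1,  0]
  [ 0, -5,  0]
  [ 0,  0, -5]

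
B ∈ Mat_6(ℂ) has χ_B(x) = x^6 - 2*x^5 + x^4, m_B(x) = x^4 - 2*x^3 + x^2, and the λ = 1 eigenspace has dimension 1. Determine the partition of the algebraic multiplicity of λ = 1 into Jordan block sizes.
Block sizes for λ = 1: [2]

Step 1 — from the characteristic polynomial, algebraic multiplicity of λ = 1 is 2. From dim ker(B − (1)·I) = 1, there are exactly 1 Jordan blocks for λ = 1.
Step 2 — from the minimal polynomial, the factor (x − 1)^2 tells us the largest block for λ = 1 has size 2.
Step 3 — with total size 2, 1 blocks, and largest block 2, the block sizes (in nonincreasing order) are [2].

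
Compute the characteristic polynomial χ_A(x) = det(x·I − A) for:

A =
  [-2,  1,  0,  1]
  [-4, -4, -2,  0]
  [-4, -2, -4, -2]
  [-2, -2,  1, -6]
x^4 + 16*x^3 + 96*x^2 + 256*x + 256

Expanding det(x·I − A) (e.g. by cofactor expansion or by noting that A is similar to its Jordan form J, which has the same characteristic polynomial as A) gives
  χ_A(x) = x^4 + 16*x^3 + 96*x^2 + 256*x + 256
which factors as (x + 4)^4. The eigenvalues (with algebraic multiplicities) are λ = -4 with multiplicity 4.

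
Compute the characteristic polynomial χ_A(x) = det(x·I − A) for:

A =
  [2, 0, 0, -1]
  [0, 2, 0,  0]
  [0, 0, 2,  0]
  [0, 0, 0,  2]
x^4 - 8*x^3 + 24*x^2 - 32*x + 16

Expanding det(x·I − A) (e.g. by cofactor expansion or by noting that A is similar to its Jordan form J, which has the same characteristic polynomial as A) gives
  χ_A(x) = x^4 - 8*x^3 + 24*x^2 - 32*x + 16
which factors as (x - 2)^4. The eigenvalues (with algebraic multiplicities) are λ = 2 with multiplicity 4.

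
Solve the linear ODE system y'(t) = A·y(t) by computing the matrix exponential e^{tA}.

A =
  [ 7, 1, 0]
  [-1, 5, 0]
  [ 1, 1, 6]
e^{tA} =
  [t*exp(6*t) + exp(6*t), t*exp(6*t), 0]
  [-t*exp(6*t), -t*exp(6*t) + exp(6*t), 0]
  [t*exp(6*t), t*exp(6*t), exp(6*t)]

Strategy: write A = P · J · P⁻¹ where J is a Jordan canonical form, so e^{tA} = P · e^{tJ} · P⁻¹, and e^{tJ} can be computed block-by-block.

A has Jordan form
J =
  [6, 1, 0]
  [0, 6, 0]
  [0, 0, 6]
(up to reordering of blocks).

Per-block formulas:
  For a 2×2 Jordan block J_2(6): exp(t · J_2(6)) = e^(6t)·(I + t·N), where N is the 2×2 nilpotent shift.
  For a 1×1 block at λ = 6: exp(t · [6]) = [e^(6t)].

After assembling e^{tJ} and conjugating by P, we get:

e^{tA} =
  [t*exp(6*t) + exp(6*t), t*exp(6*t), 0]
  [-t*exp(6*t), -t*exp(6*t) + exp(6*t), 0]
  [t*exp(6*t), t*exp(6*t), exp(6*t)]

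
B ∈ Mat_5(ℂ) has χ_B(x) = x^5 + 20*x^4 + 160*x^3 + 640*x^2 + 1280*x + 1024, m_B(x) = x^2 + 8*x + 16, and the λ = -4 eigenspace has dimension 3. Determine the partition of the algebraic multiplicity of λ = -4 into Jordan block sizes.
Block sizes for λ = -4: [2, 2, 1]

Step 1 — from the characteristic polynomial, algebraic multiplicity of λ = -4 is 5. From dim ker(B − (-4)·I) = 3, there are exactly 3 Jordan blocks for λ = -4.
Step 2 — from the minimal polynomial, the factor (x + 4)^2 tells us the largest block for λ = -4 has size 2.
Step 3 — with total size 5, 3 blocks, and largest block 2, the block sizes (in nonincreasing order) are [2, 2, 1].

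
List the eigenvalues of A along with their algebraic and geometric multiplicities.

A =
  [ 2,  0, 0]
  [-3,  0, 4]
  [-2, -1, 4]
λ = 2: alg = 3, geom = 1

Step 1 — factor the characteristic polynomial to read off the algebraic multiplicities:
  χ_A(x) = (x - 2)^3

Step 2 — compute geometric multiplicities via the rank-nullity identity g(λ) = n − rank(A − λI):
  rank(A − (2)·I) = 2, so dim ker(A − (2)·I) = n − 2 = 1

Summary:
  λ = 2: algebraic multiplicity = 3, geometric multiplicity = 1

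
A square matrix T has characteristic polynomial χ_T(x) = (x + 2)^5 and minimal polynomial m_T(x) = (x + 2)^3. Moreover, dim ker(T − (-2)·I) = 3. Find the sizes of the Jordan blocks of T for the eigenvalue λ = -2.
Block sizes for λ = -2: [3, 1, 1]

Step 1 — from the characteristic polynomial, algebraic multiplicity of λ = -2 is 5. From dim ker(T − (-2)·I) = 3, there are exactly 3 Jordan blocks for λ = -2.
Step 2 — from the minimal polynomial, the factor (x + 2)^3 tells us the largest block for λ = -2 has size 3.
Step 3 — with total size 5, 3 blocks, and largest block 3, the block sizes (in nonincreasing order) are [3, 1, 1].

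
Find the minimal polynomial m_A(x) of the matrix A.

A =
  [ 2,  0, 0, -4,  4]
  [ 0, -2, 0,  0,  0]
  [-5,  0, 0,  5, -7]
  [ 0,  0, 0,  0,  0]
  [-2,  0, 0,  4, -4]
x^3 + 2*x^2

The characteristic polynomial is χ_A(x) = x^3*(x + 2)^2, so the eigenvalues are known. The minimal polynomial is
  m_A(x) = Π_λ (x − λ)^{k_λ}
where k_λ is the size of the *largest* Jordan block for λ (equivalently, the smallest k with (A − λI)^k v = 0 for every generalised eigenvector v of λ).

  λ = -2: largest Jordan block has size 1, contributing (x + 2)
  λ = 0: largest Jordan block has size 2, contributing (x − 0)^2

So m_A(x) = x^2*(x + 2) = x^3 + 2*x^2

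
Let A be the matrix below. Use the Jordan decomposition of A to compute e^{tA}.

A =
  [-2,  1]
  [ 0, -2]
e^{tA} =
  [exp(-2*t), t*exp(-2*t)]
  [0, exp(-2*t)]

Strategy: write A = P · J · P⁻¹ where J is a Jordan canonical form, so e^{tA} = P · e^{tJ} · P⁻¹, and e^{tJ} can be computed block-by-block.

A has Jordan form
J =
  [-2,  1]
  [ 0, -2]
(up to reordering of blocks).

Per-block formulas:
  For a 2×2 Jordan block J_2(-2): exp(t · J_2(-2)) = e^(-2t)·(I + t·N), where N is the 2×2 nilpotent shift.

After assembling e^{tJ} and conjugating by P, we get:

e^{tA} =
  [exp(-2*t), t*exp(-2*t)]
  [0, exp(-2*t)]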